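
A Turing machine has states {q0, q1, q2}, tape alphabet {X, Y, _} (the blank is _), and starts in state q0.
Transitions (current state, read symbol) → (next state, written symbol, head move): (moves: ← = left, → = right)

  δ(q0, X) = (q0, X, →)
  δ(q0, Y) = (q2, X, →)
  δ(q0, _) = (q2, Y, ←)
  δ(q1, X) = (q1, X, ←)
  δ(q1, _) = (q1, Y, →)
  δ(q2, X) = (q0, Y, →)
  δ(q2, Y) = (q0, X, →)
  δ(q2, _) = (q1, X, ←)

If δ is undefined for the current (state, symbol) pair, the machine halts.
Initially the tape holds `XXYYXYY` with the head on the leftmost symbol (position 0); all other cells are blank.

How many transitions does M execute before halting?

state=q0 head=0 tape=[X]XYYXYY__   (q0,X)→(q0,X,→)
state=q0 head=1 tape=X[X]YYXYY__   (q0,X)→(q0,X,→)
state=q0 head=2 tape=XX[Y]YXYY__   (q0,Y)→(q2,X,→)
state=q2 head=3 tape=XXX[Y]XYY__   (q2,Y)→(q0,X,→)
state=q0 head=4 tape=XXXX[X]YY__   (q0,X)→(q0,X,→)
state=q0 head=5 tape=XXXXX[Y]Y__   (q0,Y)→(q2,X,→)
state=q2 head=6 tape=XXXXXX[Y]__   (q2,Y)→(q0,X,→)
state=q0 head=7 tape=XXXXXXX[_]_   (q0,_)→(q2,Y,←)
state=q2 head=6 tape=XXXXXX[X]Y_   (q2,X)→(q0,Y,→)
state=q0 head=7 tape=XXXXXXY[Y]_   (q0,Y)→(q2,X,→)
state=q2 head=8 tape=XXXXXXYX[_]   (q2,_)→(q1,X,←)
state=q1 head=7 tape=XXXXXXY[X]X   (q1,X)→(q1,X,←)
state=q1 head=6 tape=XXXXXX[Y]XX
M halts after 12 transitions.

12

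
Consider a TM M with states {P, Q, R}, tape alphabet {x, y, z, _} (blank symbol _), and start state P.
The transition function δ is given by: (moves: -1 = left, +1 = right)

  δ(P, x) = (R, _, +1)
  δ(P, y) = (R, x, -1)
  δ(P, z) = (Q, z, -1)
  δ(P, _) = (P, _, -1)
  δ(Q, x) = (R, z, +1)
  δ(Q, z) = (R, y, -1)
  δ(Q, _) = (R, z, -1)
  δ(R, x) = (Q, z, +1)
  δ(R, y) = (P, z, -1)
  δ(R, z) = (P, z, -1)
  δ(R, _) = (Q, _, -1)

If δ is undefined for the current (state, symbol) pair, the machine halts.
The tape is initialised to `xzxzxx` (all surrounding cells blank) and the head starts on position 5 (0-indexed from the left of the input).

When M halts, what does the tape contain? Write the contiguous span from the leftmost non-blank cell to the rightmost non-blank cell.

state=P head=5 tape=xzxzx[x]_   (P,x)→(R,_,+1)
state=R head=6 tape=xzxzx_[_]   (R,_)→(Q,_,-1)
state=Q head=5 tape=xzxzx[_]_   (Q,_)→(R,z,-1)
state=R head=4 tape=xzxz[x]z_   (R,x)→(Q,z,+1)
state=Q head=5 tape=xzxzz[z]_   (Q,z)→(R,y,-1)
state=R head=4 tape=xzxz[z]y_   (R,z)→(P,z,-1)
state=P head=3 tape=xzx[z]zy_   (P,z)→(Q,z,-1)
state=Q head=2 tape=xz[x]zzy_   (Q,x)→(R,z,+1)
state=R head=3 tape=xzz[z]zy_   (R,z)→(P,z,-1)
state=P head=2 tape=xz[z]zzy_   (P,z)→(Q,z,-1)
state=Q head=1 tape=x[z]zzzy_   (Q,z)→(R,y,-1)
state=R head=0 tape=[x]yzzzy_   (R,x)→(Q,z,+1)
state=Q head=1 tape=z[y]zzzy_
The non-blank tape span at halt is zyzzzy.

zyzzzy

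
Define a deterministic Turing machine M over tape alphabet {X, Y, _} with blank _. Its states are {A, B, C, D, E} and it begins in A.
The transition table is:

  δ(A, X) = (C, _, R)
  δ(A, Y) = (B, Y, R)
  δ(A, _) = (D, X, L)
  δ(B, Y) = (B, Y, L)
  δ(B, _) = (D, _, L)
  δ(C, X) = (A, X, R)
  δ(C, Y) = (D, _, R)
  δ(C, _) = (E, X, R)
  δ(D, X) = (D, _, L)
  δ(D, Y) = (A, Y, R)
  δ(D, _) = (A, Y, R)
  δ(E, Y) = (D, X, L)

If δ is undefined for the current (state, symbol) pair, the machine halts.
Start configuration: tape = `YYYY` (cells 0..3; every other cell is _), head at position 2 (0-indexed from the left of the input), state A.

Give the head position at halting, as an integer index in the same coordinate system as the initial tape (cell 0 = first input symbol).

6

state=A head=2 tape=__YY[Y]Y___   (A,Y)→(B,Y,R)
state=B head=3 tape=__YYY[Y]___   (B,Y)→(B,Y,L)
state=B head=2 tape=__YY[Y]Y___   (B,Y)→(B,Y,L)
state=B head=1 tape=__Y[Y]YY___   (B,Y)→(B,Y,L)
state=B head=0 tape=__[Y]YYY___   (B,Y)→(B,Y,L)
state=B head=-1 tape=_[_]YYYY___   (B,_)→(D,_,L)
state=D head=-2 tape=[_]_YYYY___   (D,_)→(A,Y,R)
state=A head=-1 tape=Y[_]YYYY___   (A,_)→(D,X,L)
state=D head=-2 tape=[Y]XYYYY___   (D,Y)→(A,Y,R)
state=A head=-1 tape=Y[X]YYYY___   (A,X)→(C,_,R)
state=C head=0 tape=Y_[Y]YYY___   (C,Y)→(D,_,R)
state=D head=1 tape=Y__[Y]YY___   (D,Y)→(A,Y,R)
state=A head=2 tape=Y__Y[Y]Y___   (A,Y)→(B,Y,R)
state=B head=3 tape=Y__YY[Y]___   (B,Y)→(B,Y,L)
state=B head=2 tape=Y__Y[Y]Y___   (B,Y)→(B,Y,L)
state=B head=1 tape=Y__[Y]YY___   (B,Y)→(B,Y,L)
state=B head=0 tape=Y_[_]YYY___   (B,_)→(D,_,L)
state=D head=-1 tape=Y[_]_YYY___   (D,_)→(A,Y,R)
state=A head=0 tape=YY[_]YYY___   (A,_)→(D,X,L)
state=D head=-1 tape=Y[Y]XYYY___   (D,Y)→(A,Y,R)
state=A head=0 tape=YY[X]YYY___   (A,X)→(C,_,R)
state=C head=1 tape=YY_[Y]YY___   (C,Y)→(D,_,R)
state=D head=2 tape=YY__[Y]Y___   (D,Y)→(A,Y,R)
state=A head=3 tape=YY__Y[Y]___   (A,Y)→(B,Y,R)
state=B head=4 tape=YY__YY[_]__   (B,_)→(D,_,L)
state=D head=3 tape=YY__Y[Y]___   (D,Y)→(A,Y,R)
state=A head=4 tape=YY__YY[_]__   (A,_)→(D,X,L)
state=D head=3 tape=YY__Y[Y]X__   (D,Y)→(A,Y,R)
state=A head=4 tape=YY__YY[X]__   (A,X)→(C,_,R)
state=C head=5 tape=YY__YY_[_]_   (C,_)→(E,X,R)
state=E head=6 tape=YY__YY_X[_]
At halt the head is at cell 6.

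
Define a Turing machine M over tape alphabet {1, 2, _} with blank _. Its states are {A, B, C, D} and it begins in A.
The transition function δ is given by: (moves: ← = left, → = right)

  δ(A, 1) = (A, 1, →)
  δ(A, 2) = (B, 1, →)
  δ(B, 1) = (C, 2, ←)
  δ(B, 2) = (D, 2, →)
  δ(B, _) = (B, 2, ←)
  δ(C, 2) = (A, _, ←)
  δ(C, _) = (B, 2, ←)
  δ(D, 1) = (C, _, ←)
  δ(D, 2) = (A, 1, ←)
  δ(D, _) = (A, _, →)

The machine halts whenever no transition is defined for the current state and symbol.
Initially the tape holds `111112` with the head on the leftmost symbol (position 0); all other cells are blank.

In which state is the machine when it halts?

A | [1]11112_   read 1 → write 1, move →, go to A
A | 1[1]1112_   read 1 → write 1, move →, go to A
A | 11[1]112_   read 1 → write 1, move →, go to A
A | 111[1]12_   read 1 → write 1, move →, go to A
A | 1111[1]2_   read 1 → write 1, move →, go to A
A | 11111[2]_   read 2 → write 1, move →, go to B
B | 111111[_]   read _ → write 2, move ←, go to B
B | 11111[1]2   read 1 → write 2, move ←, go to C
C | 1111[1]22
No transition is defined for (C, 1); M halts in state C.

C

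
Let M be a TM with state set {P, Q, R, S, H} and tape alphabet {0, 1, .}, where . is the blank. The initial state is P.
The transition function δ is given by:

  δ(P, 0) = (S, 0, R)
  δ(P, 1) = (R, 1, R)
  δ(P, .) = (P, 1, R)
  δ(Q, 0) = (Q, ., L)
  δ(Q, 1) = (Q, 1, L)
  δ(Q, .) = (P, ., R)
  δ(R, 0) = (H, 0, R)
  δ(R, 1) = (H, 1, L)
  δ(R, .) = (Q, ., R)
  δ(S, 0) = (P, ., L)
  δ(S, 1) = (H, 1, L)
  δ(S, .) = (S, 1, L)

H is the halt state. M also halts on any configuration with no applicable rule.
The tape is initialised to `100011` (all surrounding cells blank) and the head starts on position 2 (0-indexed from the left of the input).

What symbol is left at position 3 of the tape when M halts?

state=P head=2 tape=10[0]011   (P,0)→(S,0,R)
state=S head=3 tape=100[0]11   (S,0)→(P,.,L)
state=P head=2 tape=10[0].11   (P,0)→(S,0,R)
state=S head=3 tape=100[.]11   (S,.)→(S,1,L)
state=S head=2 tape=10[0]111   (S,0)→(P,.,L)
state=P head=1 tape=1[0].111   (P,0)→(S,0,R)
state=S head=2 tape=10[.]111   (S,.)→(S,1,L)
state=S head=1 tape=1[0]1111   (S,0)→(P,.,L)
state=P head=0 tape=[1].1111   (P,1)→(R,1,R)
state=R head=1 tape=1[.]1111   (R,.)→(Q,.,R)
state=Q head=2 tape=1.[1]111   (Q,1)→(Q,1,L)
state=Q head=1 tape=1[.]1111   (Q,.)→(P,.,R)
state=P head=2 tape=1.[1]111   (P,1)→(R,1,R)
state=R head=3 tape=1.1[1]11   (R,1)→(H,1,L)
state=H head=2 tape=1.[1]111
Cell 3 holds 1 when M halts.

1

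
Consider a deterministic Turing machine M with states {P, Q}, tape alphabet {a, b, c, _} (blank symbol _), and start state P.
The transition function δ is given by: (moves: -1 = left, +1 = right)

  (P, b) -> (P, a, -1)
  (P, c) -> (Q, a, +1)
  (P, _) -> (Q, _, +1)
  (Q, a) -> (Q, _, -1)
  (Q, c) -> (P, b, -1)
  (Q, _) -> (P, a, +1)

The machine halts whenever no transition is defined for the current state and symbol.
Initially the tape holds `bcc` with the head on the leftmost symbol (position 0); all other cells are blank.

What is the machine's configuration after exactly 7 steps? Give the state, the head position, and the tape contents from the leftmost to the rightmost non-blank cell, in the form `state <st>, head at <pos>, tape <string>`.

state Q, head at 1, tape a_bc

P | _[b]cc   read b → write a, move -1, go to P
P | [_]acc   read _ → write _, move +1, go to Q
Q | _[a]cc   read a → write _, move -1, go to Q
Q | [_]_cc   read _ → write a, move +1, go to P
P | a[_]cc   read _ → write _, move +1, go to Q
Q | a_[c]c   read c → write b, move -1, go to P
P | a[_]bc   read _ → write _, move +1, go to Q
Q | a_[b]c
After 7 steps: state Q, head at 1, tape a_bc.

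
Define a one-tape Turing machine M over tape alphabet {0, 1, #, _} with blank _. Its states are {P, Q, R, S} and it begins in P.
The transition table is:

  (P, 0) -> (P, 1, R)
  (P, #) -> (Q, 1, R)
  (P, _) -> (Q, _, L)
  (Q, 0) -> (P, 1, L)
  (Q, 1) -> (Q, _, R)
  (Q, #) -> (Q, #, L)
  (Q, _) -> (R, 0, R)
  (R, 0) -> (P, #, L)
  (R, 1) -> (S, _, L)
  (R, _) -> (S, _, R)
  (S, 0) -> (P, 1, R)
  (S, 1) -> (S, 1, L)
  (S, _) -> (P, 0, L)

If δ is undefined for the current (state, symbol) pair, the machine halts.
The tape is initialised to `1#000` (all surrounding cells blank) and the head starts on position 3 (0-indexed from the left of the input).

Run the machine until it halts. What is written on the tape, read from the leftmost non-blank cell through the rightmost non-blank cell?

P | 1#0[0]0______   read 0 → write 1, move R, go to P
P | 1#01[0]______   read 0 → write 1, move R, go to P
P | 1#011[_]_____   read _ → write _, move L, go to Q
Q | 1#01[1]______   read 1 → write _, move R, go to Q
Q | 1#01_[_]_____   read _ → write 0, move R, go to R
R | 1#01_0[_]____   read _ → write _, move R, go to S
S | 1#01_0_[_]___   read _ → write 0, move L, go to P
P | 1#01_0[_]0___   read _ → write _, move L, go to Q
Q | 1#01_[0]_0___   read 0 → write 1, move L, go to P
P | 1#01[_]1_0___   read _ → write _, move L, go to Q
Q | 1#0[1]_1_0___   read 1 → write _, move R, go to Q
Q | 1#0_[_]1_0___   read _ → write 0, move R, go to R
R | 1#0_0[1]_0___   read 1 → write _, move L, go to S
S | 1#0_[0]__0___   read 0 → write 1, move R, go to P
P | 1#0_1[_]_0___   read _ → write _, move L, go to Q
Q | 1#0_[1]__0___   read 1 → write _, move R, go to Q
Q | 1#0__[_]_0___   read _ → write 0, move R, go to R
R | 1#0__0[_]0___   read _ → write _, move R, go to S
S | 1#0__0_[0]___   read 0 → write 1, move R, go to P
P | 1#0__0_1[_]__   read _ → write _, move L, go to Q
Q | 1#0__0_[1]___   read 1 → write _, move R, go to Q
Q | 1#0__0__[_]__   read _ → write 0, move R, go to R
R | 1#0__0__0[_]_   read _ → write _, move R, go to S
S | 1#0__0__0_[_]   read _ → write 0, move L, go to P
P | 1#0__0__0[_]0   read _ → write _, move L, go to Q
Q | 1#0__0__[0]_0   read 0 → write 1, move L, go to P
P | 1#0__0_[_]1_0   read _ → write _, move L, go to Q
Q | 1#0__0[_]_1_0   read _ → write 0, move R, go to R
R | 1#0__00[_]1_0   read _ → write _, move R, go to S
S | 1#0__00_[1]_0   read 1 → write 1, move L, go to S
S | 1#0__00[_]1_0   read _ → write 0, move L, go to P
P | 1#0__0[0]01_0   read 0 → write 1, move R, go to P
P | 1#0__01[0]1_0   read 0 → write 1, move R, go to P
P | 1#0__011[1]_0
The non-blank tape span at halt is 1#0__0111_0.

1#0__0111_0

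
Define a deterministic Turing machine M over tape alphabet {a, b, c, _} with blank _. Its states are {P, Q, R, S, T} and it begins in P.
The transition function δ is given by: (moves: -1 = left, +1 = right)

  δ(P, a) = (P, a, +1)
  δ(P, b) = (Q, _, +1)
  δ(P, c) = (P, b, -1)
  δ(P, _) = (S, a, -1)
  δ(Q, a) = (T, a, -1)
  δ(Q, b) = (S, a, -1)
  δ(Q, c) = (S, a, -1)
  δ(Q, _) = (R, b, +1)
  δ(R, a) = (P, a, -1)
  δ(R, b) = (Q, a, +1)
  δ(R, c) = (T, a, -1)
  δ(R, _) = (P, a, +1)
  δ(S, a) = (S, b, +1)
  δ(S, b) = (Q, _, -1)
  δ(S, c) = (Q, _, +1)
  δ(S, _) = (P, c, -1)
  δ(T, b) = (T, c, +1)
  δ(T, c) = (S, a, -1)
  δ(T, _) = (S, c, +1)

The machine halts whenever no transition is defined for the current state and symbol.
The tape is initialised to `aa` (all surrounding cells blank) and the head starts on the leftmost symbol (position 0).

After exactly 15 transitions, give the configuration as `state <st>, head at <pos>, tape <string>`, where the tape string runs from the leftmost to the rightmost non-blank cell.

P | [a]a__   read a → write a, move +1, go to P
P | a[a]__   read a → write a, move +1, go to P
P | aa[_]_   read _ → write a, move -1, go to S
S | a[a]a_   read a → write b, move +1, go to S
S | ab[a]_   read a → write b, move +1, go to S
S | abb[_]   read _ → write c, move -1, go to P
P | ab[b]c   read b → write _, move +1, go to Q
Q | ab_[c]   read c → write a, move -1, go to S
S | ab[_]a   read _ → write c, move -1, go to P
P | a[b]ca   read b → write _, move +1, go to Q
Q | a_[c]a   read c → write a, move -1, go to S
S | a[_]aa   read _ → write c, move -1, go to P
P | [a]caa   read a → write a, move +1, go to P
P | a[c]aa   read c → write b, move -1, go to P
P | [a]baa   read a → write a, move +1, go to P
P | a[b]aa
After 15 steps: state P, head at 1, tape abaa.

state P, head at 1, tape abaa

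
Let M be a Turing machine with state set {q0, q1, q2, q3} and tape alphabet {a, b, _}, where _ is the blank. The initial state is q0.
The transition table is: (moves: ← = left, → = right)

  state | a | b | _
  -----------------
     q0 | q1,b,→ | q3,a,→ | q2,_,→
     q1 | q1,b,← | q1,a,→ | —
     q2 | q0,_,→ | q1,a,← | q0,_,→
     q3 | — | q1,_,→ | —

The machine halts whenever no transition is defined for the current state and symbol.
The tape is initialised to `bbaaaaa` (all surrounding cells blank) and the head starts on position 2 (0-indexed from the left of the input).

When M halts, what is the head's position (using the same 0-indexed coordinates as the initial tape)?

state=q0 head=2 tape=_bb[a]aaaa   (q0,a)→(q1,b,→)
state=q1 head=3 tape=_bbb[a]aaa   (q1,a)→(q1,b,←)
state=q1 head=2 tape=_bb[b]baaa   (q1,b)→(q1,a,→)
state=q1 head=3 tape=_bba[b]aaa   (q1,b)→(q1,a,→)
state=q1 head=4 tape=_bbaa[a]aa   (q1,a)→(q1,b,←)
state=q1 head=3 tape=_bba[a]baa   (q1,a)→(q1,b,←)
state=q1 head=2 tape=_bb[a]bbaa   (q1,a)→(q1,b,←)
state=q1 head=1 tape=_b[b]bbbaa   (q1,b)→(q1,a,→)
state=q1 head=2 tape=_ba[b]bbaa   (q1,b)→(q1,a,→)
state=q1 head=3 tape=_baa[b]baa   (q1,b)→(q1,a,→)
state=q1 head=4 tape=_baaa[b]aa   (q1,b)→(q1,a,→)
state=q1 head=5 tape=_baaaa[a]a   (q1,a)→(q1,b,←)
state=q1 head=4 tape=_baaa[a]ba   (q1,a)→(q1,b,←)
state=q1 head=3 tape=_baa[a]bba   (q1,a)→(q1,b,←)
state=q1 head=2 tape=_ba[a]bbba   (q1,a)→(q1,b,←)
state=q1 head=1 tape=_b[a]bbbba   (q1,a)→(q1,b,←)
state=q1 head=0 tape=_[b]bbbbba   (q1,b)→(q1,a,→)
state=q1 head=1 tape=_a[b]bbbba   (q1,b)→(q1,a,→)
state=q1 head=2 tape=_aa[b]bbba   (q1,b)→(q1,a,→)
state=q1 head=3 tape=_aaa[b]bba   (q1,b)→(q1,a,→)
state=q1 head=4 tape=_aaaa[b]ba   (q1,b)→(q1,a,→)
state=q1 head=5 tape=_aaaaa[b]a   (q1,b)→(q1,a,→)
state=q1 head=6 tape=_aaaaaa[a]   (q1,a)→(q1,b,←)
state=q1 head=5 tape=_aaaaa[a]b   (q1,a)→(q1,b,←)
state=q1 head=4 tape=_aaaa[a]bb   (q1,a)→(q1,b,←)
state=q1 head=3 tape=_aaa[a]bbb   (q1,a)→(q1,b,←)
state=q1 head=2 tape=_aa[a]bbbb   (q1,a)→(q1,b,←)
state=q1 head=1 tape=_a[a]bbbbb   (q1,a)→(q1,b,←)
state=q1 head=0 tape=_[a]bbbbbb   (q1,a)→(q1,b,←)
state=q1 head=-1 tape=[_]bbbbbbb
At halt the head is at cell -1.

-1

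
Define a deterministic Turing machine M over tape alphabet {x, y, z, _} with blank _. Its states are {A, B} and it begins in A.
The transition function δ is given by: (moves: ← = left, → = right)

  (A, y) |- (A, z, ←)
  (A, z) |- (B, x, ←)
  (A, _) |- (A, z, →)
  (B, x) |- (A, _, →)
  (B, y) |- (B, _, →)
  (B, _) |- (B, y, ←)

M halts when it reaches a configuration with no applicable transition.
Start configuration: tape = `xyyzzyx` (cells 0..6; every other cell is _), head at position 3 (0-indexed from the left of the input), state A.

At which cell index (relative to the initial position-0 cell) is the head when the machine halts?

A | xyy[z]zyx   read z → write x, move ←, go to B
B | xy[y]xzyx   read y → write _, move →, go to B
B | xy_[x]zyx   read x → write _, move →, go to A
A | xy__[z]yx   read z → write x, move ←, go to B
B | xy_[_]xyx   read _ → write y, move ←, go to B
B | xy[_]yxyx   read _ → write y, move ←, go to B
B | x[y]yyxyx   read y → write _, move →, go to B
B | x_[y]yxyx   read y → write _, move →, go to B
B | x__[y]xyx   read y → write _, move →, go to B
B | x___[x]yx   read x → write _, move →, go to A
A | x____[y]x   read y → write z, move ←, go to A
A | x___[_]zx   read _ → write z, move →, go to A
A | x___z[z]x   read z → write x, move ←, go to B
B | x___[z]xx
At halt the head is at cell 4.

4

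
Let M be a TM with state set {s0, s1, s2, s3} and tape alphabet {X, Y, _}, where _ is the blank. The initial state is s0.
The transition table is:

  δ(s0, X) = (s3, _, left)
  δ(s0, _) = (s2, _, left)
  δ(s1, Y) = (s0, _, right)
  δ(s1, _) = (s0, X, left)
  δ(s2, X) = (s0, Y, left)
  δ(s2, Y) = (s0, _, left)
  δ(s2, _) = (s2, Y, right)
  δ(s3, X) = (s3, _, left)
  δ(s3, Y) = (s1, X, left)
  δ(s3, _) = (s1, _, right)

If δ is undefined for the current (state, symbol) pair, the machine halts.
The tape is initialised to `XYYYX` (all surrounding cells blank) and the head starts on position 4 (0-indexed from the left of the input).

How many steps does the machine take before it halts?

s0 | __XYYY[X]   read X → write _, move left, go to s3
s3 | __XYY[Y]_   read Y → write X, move left, go to s1
s1 | __XY[Y]X_   read Y → write _, move right, go to s0
s0 | __XY_[X]_   read X → write _, move left, go to s3
s3 | __XY[_]__   read _ → write _, move right, go to s1
s1 | __XY_[_]_   read _ → write X, move left, go to s0
s0 | __XY[_]X_   read _ → write _, move left, go to s2
s2 | __X[Y]_X_   read Y → write _, move left, go to s0
s0 | __[X]__X_   read X → write _, move left, go to s3
s3 | _[_]___X_   read _ → write _, move right, go to s1
s1 | __[_]__X_   read _ → write X, move left, go to s0
s0 | _[_]X__X_   read _ → write _, move left, go to s2
s2 | [_]_X__X_   read _ → write Y, move right, go to s2
s2 | Y[_]X__X_   read _ → write Y, move right, go to s2
s2 | YY[X]__X_   read X → write Y, move left, go to s0
s0 | Y[Y]Y__X_
M halts after 15 transitions.

15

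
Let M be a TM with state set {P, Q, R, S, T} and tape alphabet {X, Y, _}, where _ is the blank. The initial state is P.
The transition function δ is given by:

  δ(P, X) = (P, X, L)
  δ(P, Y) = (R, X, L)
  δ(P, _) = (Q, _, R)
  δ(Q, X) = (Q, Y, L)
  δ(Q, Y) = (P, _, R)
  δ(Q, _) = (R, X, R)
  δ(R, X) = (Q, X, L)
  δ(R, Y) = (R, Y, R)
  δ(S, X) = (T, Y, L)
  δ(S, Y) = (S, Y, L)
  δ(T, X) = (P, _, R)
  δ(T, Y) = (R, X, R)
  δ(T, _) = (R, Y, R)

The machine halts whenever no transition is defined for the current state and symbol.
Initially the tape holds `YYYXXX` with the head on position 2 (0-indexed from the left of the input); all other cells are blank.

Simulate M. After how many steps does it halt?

P | YY[Y]XXX_   read Y → write X, move L, go to R
R | Y[Y]XXXX_   read Y → write Y, move R, go to R
R | YY[X]XXX_   read X → write X, move L, go to Q
Q | Y[Y]XXXX_   read Y → write _, move R, go to P
P | Y_[X]XXX_   read X → write X, move L, go to P
P | Y[_]XXXX_   read _ → write _, move R, go to Q
Q | Y_[X]XXX_   read X → write Y, move L, go to Q
Q | Y[_]YXXX_   read _ → write X, move R, go to R
R | YX[Y]XXX_   read Y → write Y, move R, go to R
R | YXY[X]XX_   read X → write X, move L, go to Q
Q | YX[Y]XXX_   read Y → write _, move R, go to P
P | YX_[X]XX_   read X → write X, move L, go to P
P | YX[_]XXX_   read _ → write _, move R, go to Q
Q | YX_[X]XX_   read X → write Y, move L, go to Q
Q | YX[_]YXX_   read _ → write X, move R, go to R
R | YXX[Y]XX_   read Y → write Y, move R, go to R
R | YXXY[X]X_   read X → write X, move L, go to Q
Q | YXX[Y]XX_   read Y → write _, move R, go to P
P | YXX_[X]X_   read X → write X, move L, go to P
P | YXX[_]XX_   read _ → write _, move R, go to Q
Q | YXX_[X]X_   read X → write Y, move L, go to Q
Q | YXX[_]YX_   read _ → write X, move R, go to R
R | YXXX[Y]X_   read Y → write Y, move R, go to R
R | YXXXY[X]_   read X → write X, move L, go to Q
Q | YXXX[Y]X_   read Y → write _, move R, go to P
P | YXXX_[X]_   read X → write X, move L, go to P
P | YXXX[_]X_   read _ → write _, move R, go to Q
Q | YXXX_[X]_   read X → write Y, move L, go to Q
Q | YXXX[_]Y_   read _ → write X, move R, go to R
R | YXXXX[Y]_   read Y → write Y, move R, go to R
R | YXXXXY[_]
M halts after 30 transitions.

30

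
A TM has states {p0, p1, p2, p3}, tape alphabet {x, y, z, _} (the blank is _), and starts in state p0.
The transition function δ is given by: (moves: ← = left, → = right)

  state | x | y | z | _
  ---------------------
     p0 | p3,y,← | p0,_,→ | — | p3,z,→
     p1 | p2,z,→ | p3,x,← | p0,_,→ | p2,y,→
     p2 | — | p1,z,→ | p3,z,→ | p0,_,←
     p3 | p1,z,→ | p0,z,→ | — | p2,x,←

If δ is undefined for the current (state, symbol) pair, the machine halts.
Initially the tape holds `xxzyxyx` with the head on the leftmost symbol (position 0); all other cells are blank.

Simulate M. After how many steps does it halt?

13

p0 | ___[x]xzyxyx   read x → write y, move ←, go to p3
p3 | __[_]yxzyxyx   read _ → write x, move ←, go to p2
p2 | _[_]xyxzyxyx   read _ → write _, move ←, go to p0
p0 | [_]_xyxzyxyx   read _ → write z, move →, go to p3
p3 | z[_]xyxzyxyx   read _ → write x, move ←, go to p2
p2 | [z]xxyxzyxyx   read z → write z, move →, go to p3
p3 | z[x]xyxzyxyx   read x → write z, move →, go to p1
p1 | zz[x]yxzyxyx   read x → write z, move →, go to p2
p2 | zzz[y]xzyxyx   read y → write z, move →, go to p1
p1 | zzzz[x]zyxyx   read x → write z, move →, go to p2
p2 | zzzzz[z]yxyx   read z → write z, move →, go to p3
p3 | zzzzzz[y]xyx   read y → write z, move →, go to p0
p0 | zzzzzzz[x]yx   read x → write y, move ←, go to p3
p3 | zzzzzz[z]yyx
M halts after 13 transitions.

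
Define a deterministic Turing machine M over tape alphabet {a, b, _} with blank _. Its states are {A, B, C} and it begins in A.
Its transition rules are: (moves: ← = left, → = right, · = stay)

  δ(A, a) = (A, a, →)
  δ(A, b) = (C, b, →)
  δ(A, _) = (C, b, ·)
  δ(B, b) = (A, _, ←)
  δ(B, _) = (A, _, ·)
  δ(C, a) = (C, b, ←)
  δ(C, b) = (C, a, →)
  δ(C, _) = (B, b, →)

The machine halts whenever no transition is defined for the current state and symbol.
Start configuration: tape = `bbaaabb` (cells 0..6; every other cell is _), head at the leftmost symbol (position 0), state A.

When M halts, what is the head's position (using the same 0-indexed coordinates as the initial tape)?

4

A | _[b]baaabb   read b → write b, move →, go to C
C | _b[b]aaabb   read b → write a, move →, go to C
C | _ba[a]aabb   read a → write b, move ←, go to C
C | _b[a]baabb   read a → write b, move ←, go to C
C | _[b]bbaabb   read b → write a, move →, go to C
C | _a[b]baabb   read b → write a, move →, go to C
C | _aa[b]aabb   read b → write a, move →, go to C
C | _aaa[a]abb   read a → write b, move ←, go to C
C | _aa[a]babb   read a → write b, move ←, go to C
C | _a[a]bbabb   read a → write b, move ←, go to C
C | _[a]bbbabb   read a → write b, move ←, go to C
C | [_]bbbbabb   read _ → write b, move →, go to B
B | b[b]bbbabb   read b → write _, move ←, go to A
A | [b]_bbbabb   read b → write b, move →, go to C
C | b[_]bbbabb   read _ → write b, move →, go to B
B | bb[b]bbabb   read b → write _, move ←, go to A
A | b[b]_bbabb   read b → write b, move →, go to C
C | bb[_]bbabb   read _ → write b, move →, go to B
B | bbb[b]babb   read b → write _, move ←, go to A
A | bb[b]_babb   read b → write b, move →, go to C
C | bbb[_]babb   read _ → write b, move →, go to B
B | bbbb[b]abb   read b → write _, move ←, go to A
A | bbb[b]_abb   read b → write b, move →, go to C
C | bbbb[_]abb   read _ → write b, move →, go to B
B | bbbbb[a]bb
At halt the head is at cell 4.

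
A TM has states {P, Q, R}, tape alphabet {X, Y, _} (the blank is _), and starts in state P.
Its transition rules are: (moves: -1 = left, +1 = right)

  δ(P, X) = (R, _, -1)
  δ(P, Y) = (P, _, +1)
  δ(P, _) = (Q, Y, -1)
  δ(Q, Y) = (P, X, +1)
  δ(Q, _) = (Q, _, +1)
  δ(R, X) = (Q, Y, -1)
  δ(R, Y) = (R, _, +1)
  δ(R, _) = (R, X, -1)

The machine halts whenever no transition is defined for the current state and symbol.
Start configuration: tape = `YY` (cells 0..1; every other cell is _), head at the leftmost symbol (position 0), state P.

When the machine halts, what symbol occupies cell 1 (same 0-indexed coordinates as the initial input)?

_

P | [Y]Y__   read Y → write _, move +1, go to P
P | _[Y]__   read Y → write _, move +1, go to P
P | __[_]_   read _ → write Y, move -1, go to Q
Q | _[_]Y_   read _ → write _, move +1, go to Q
Q | __[Y]_   read Y → write X, move +1, go to P
P | __X[_]   read _ → write Y, move -1, go to Q
Q | __[X]Y
Cell 1 holds _ when M halts.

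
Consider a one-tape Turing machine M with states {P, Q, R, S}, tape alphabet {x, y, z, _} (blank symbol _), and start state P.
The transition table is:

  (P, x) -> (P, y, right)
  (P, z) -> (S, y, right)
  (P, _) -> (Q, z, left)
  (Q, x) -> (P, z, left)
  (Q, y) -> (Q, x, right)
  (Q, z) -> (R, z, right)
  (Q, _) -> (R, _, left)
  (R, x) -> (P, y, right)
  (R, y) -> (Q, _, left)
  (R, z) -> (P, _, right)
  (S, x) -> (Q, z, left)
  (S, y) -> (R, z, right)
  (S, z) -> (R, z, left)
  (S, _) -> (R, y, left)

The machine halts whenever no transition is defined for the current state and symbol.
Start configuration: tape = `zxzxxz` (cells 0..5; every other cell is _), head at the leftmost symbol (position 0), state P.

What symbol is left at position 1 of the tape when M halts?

z

state=P head=0 tape=[z]xzxxz_   (P,z)→(S,y,right)
state=S head=1 tape=y[x]zxxz_   (S,x)→(Q,z,left)
state=Q head=0 tape=[y]zzxxz_   (Q,y)→(Q,x,right)
state=Q head=1 tape=x[z]zxxz_   (Q,z)→(R,z,right)
state=R head=2 tape=xz[z]xxz_   (R,z)→(P,_,right)
state=P head=3 tape=xz_[x]xz_   (P,x)→(P,y,right)
state=P head=4 tape=xz_y[x]z_   (P,x)→(P,y,right)
state=P head=5 tape=xz_yy[z]_   (P,z)→(S,y,right)
state=S head=6 tape=xz_yyy[_]   (S,_)→(R,y,left)
state=R head=5 tape=xz_yy[y]y   (R,y)→(Q,_,left)
state=Q head=4 tape=xz_y[y]_y   (Q,y)→(Q,x,right)
state=Q head=5 tape=xz_yx[_]y   (Q,_)→(R,_,left)
state=R head=4 tape=xz_y[x]_y   (R,x)→(P,y,right)
state=P head=5 tape=xz_yy[_]y   (P,_)→(Q,z,left)
state=Q head=4 tape=xz_y[y]zy   (Q,y)→(Q,x,right)
state=Q head=5 tape=xz_yx[z]y   (Q,z)→(R,z,right)
state=R head=6 tape=xz_yxz[y]   (R,y)→(Q,_,left)
state=Q head=5 tape=xz_yx[z]_   (Q,z)→(R,z,right)
state=R head=6 tape=xz_yxz[_]
Cell 1 holds z when M halts.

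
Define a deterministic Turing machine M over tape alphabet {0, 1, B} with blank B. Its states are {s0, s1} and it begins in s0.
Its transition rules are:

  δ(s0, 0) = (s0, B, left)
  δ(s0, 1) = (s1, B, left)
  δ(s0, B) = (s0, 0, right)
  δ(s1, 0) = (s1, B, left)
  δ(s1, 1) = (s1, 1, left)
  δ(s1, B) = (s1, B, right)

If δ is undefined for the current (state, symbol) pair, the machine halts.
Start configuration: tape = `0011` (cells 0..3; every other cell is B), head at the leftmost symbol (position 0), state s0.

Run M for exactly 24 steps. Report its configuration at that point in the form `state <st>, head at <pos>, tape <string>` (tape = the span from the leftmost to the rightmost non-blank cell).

state s1, head at 2, tape 1

s0 | BBB[0]011   read 0 → write B, move left, go to s0
s0 | BB[B]B011   read B → write 0, move right, go to s0
s0 | BB0[B]011   read B → write 0, move right, go to s0
s0 | BB00[0]11   read 0 → write B, move left, go to s0
s0 | BB0[0]B11   read 0 → write B, move left, go to s0
s0 | BB[0]BB11   read 0 → write B, move left, go to s0
s0 | B[B]BBB11   read B → write 0, move right, go to s0
s0 | B0[B]BB11   read B → write 0, move right, go to s0
s0 | B00[B]B11   read B → write 0, move right, go to s0
s0 | B000[B]11   read B → write 0, move right, go to s0
s0 | B0000[1]1   read 1 → write B, move left, go to s1
s1 | B000[0]B1   read 0 → write B, move left, go to s1
s1 | B00[0]BB1   read 0 → write B, move left, go to s1
s1 | B0[0]BBB1   read 0 → write B, move left, go to s1
s1 | B[0]BBBB1   read 0 → write B, move left, go to s1
s1 | [B]BBBBB1   read B → write B, move right, go to s1
s1 | B[B]BBBB1   read B → write B, move right, go to s1
s1 | BB[B]BBB1   read B → write B, move right, go to s1
s1 | BBB[B]BB1   read B → write B, move right, go to s1
s1 | BBBB[B]B1   read B → write B, move right, go to s1
s1 | BBBBB[B]1   read B → write B, move right, go to s1
s1 | BBBBBB[1]   read 1 → write 1, move left, go to s1
s1 | BBBBB[B]1   read B → write B, move right, go to s1
s1 | BBBBBB[1]   read 1 → write 1, move left, go to s1
s1 | BBBBB[B]1
After 24 steps: state s1, head at 2, tape 1.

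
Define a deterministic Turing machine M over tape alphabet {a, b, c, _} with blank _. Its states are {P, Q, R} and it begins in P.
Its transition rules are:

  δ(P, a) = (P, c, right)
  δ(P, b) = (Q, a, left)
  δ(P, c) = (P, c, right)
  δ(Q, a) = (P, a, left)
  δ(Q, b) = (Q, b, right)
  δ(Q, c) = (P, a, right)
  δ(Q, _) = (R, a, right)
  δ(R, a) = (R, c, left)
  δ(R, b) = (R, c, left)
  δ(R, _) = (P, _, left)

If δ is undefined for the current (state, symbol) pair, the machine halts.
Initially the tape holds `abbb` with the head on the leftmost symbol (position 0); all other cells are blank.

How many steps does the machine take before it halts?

state=P head=0 tape=[a]bbb_   (P,a)→(P,c,right)
state=P head=1 tape=c[b]bb_   (P,b)→(Q,a,left)
state=Q head=0 tape=[c]abb_   (Q,c)→(P,a,right)
state=P head=1 tape=a[a]bb_   (P,a)→(P,c,right)
state=P head=2 tape=ac[b]b_   (P,b)→(Q,a,left)
state=Q head=1 tape=a[c]ab_   (Q,c)→(P,a,right)
state=P head=2 tape=aa[a]b_   (P,a)→(P,c,right)
state=P head=3 tape=aac[b]_   (P,b)→(Q,a,left)
state=Q head=2 tape=aa[c]a_   (Q,c)→(P,a,right)
state=P head=3 tape=aaa[a]_   (P,a)→(P,c,right)
state=P head=4 tape=aaac[_]
M halts after 10 transitions.

10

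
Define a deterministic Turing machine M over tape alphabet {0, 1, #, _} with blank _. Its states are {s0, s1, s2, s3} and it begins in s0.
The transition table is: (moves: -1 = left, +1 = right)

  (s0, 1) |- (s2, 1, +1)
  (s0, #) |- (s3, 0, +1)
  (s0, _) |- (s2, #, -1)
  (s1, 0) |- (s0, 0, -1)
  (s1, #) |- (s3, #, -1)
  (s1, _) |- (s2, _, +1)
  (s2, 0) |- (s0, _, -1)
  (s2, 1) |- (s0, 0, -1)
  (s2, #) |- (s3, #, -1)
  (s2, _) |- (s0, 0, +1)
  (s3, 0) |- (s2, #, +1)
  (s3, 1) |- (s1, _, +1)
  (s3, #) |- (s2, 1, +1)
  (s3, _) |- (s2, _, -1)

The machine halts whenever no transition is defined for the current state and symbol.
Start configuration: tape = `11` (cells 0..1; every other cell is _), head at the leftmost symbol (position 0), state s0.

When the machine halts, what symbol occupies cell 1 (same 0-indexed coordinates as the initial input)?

state=s0 head=0 tape=[1]1__   (s0,1)→(s2,1,+1)
state=s2 head=1 tape=1[1]__   (s2,1)→(s0,0,-1)
state=s0 head=0 tape=[1]0__   (s0,1)→(s2,1,+1)
state=s2 head=1 tape=1[0]__   (s2,0)→(s0,_,-1)
state=s0 head=0 tape=[1]___   (s0,1)→(s2,1,+1)
state=s2 head=1 tape=1[_]__   (s2,_)→(s0,0,+1)
state=s0 head=2 tape=10[_]_   (s0,_)→(s2,#,-1)
state=s2 head=1 tape=1[0]#_   (s2,0)→(s0,_,-1)
state=s0 head=0 tape=[1]_#_   (s0,1)→(s2,1,+1)
state=s2 head=1 tape=1[_]#_   (s2,_)→(s0,0,+1)
state=s0 head=2 tape=10[#]_   (s0,#)→(s3,0,+1)
state=s3 head=3 tape=100[_]   (s3,_)→(s2,_,-1)
state=s2 head=2 tape=10[0]_   (s2,0)→(s0,_,-1)
state=s0 head=1 tape=1[0]__
Cell 1 holds 0 when M halts.

0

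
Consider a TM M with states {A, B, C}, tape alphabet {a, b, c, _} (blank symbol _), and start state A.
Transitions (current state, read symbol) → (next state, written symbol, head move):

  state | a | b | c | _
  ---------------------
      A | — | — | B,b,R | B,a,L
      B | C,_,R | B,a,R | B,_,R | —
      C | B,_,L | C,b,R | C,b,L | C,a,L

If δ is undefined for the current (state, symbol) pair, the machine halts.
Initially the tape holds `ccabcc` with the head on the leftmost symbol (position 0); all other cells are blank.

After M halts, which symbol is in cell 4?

b

A | [c]cabcc_   read c → write b, move R, go to B
B | b[c]abcc_   read c → write _, move R, go to B
B | b_[a]bcc_   read a → write _, move R, go to C
C | b__[b]cc_   read b → write b, move R, go to C
C | b__b[c]c_   read c → write b, move L, go to C
C | b__[b]bc_   read b → write b, move R, go to C
C | b__b[b]c_   read b → write b, move R, go to C
C | b__bb[c]_   read c → write b, move L, go to C
C | b__b[b]b_   read b → write b, move R, go to C
C | b__bb[b]_   read b → write b, move R, go to C
C | b__bbb[_]   read _ → write a, move L, go to C
C | b__bb[b]a   read b → write b, move R, go to C
C | b__bbb[a]   read a → write _, move L, go to B
B | b__bb[b]_   read b → write a, move R, go to B
B | b__bba[_]
Cell 4 holds b when M halts.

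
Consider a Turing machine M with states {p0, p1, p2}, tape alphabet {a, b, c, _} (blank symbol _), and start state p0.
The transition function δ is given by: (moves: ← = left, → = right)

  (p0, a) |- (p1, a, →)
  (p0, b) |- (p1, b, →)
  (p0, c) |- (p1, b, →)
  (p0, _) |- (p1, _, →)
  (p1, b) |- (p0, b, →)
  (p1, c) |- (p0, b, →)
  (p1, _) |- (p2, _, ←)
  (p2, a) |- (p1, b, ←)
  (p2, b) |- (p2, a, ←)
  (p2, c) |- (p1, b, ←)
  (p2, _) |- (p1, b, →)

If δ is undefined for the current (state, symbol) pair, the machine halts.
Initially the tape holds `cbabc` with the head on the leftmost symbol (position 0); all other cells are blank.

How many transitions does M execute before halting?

p0 | [c]babc_   read c → write b, move →, go to p1
p1 | b[b]abc_   read b → write b, move →, go to p0
p0 | bb[a]bc_   read a → write a, move →, go to p1
p1 | bba[b]c_   read b → write b, move →, go to p0
p0 | bbab[c]_   read c → write b, move →, go to p1
p1 | bbabb[_]   read _ → write _, move ←, go to p2
p2 | bbab[b]_   read b → write a, move ←, go to p2
p2 | bba[b]a_   read b → write a, move ←, go to p2
p2 | bb[a]aa_   read a → write b, move ←, go to p1
p1 | b[b]baa_   read b → write b, move →, go to p0
p0 | bb[b]aa_   read b → write b, move →, go to p1
p1 | bbb[a]a_
M halts after 11 transitions.

11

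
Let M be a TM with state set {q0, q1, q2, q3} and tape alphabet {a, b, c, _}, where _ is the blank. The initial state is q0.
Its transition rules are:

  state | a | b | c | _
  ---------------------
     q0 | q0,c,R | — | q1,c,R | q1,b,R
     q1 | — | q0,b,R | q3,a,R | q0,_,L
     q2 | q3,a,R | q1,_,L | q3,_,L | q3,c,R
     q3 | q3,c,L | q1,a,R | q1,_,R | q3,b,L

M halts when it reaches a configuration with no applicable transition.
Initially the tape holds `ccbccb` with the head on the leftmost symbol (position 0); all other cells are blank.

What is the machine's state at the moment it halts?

q0

state=q0 head=0 tape=[c]cbccb__   (q0,c)→(q1,c,R)
state=q1 head=1 tape=c[c]bccb__   (q1,c)→(q3,a,R)
state=q3 head=2 tape=ca[b]ccb__   (q3,b)→(q1,a,R)
state=q1 head=3 tape=caa[c]cb__   (q1,c)→(q3,a,R)
state=q3 head=4 tape=caaa[c]b__   (q3,c)→(q1,_,R)
state=q1 head=5 tape=caaa_[b]__   (q1,b)→(q0,b,R)
state=q0 head=6 tape=caaa_b[_]_   (q0,_)→(q1,b,R)
state=q1 head=7 tape=caaa_bb[_]   (q1,_)→(q0,_,L)
state=q0 head=6 tape=caaa_b[b]_
No transition is defined for (q0, b); M halts in state q0.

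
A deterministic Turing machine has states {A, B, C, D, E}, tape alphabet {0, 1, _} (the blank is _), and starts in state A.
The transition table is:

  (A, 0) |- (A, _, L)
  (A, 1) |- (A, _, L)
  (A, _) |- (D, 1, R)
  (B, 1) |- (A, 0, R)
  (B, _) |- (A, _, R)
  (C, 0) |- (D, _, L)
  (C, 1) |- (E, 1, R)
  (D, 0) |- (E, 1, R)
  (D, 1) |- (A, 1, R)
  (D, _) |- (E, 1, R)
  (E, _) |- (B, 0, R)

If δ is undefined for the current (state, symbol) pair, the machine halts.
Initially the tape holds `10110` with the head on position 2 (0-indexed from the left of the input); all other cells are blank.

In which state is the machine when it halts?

state=A head=2 tape=_10[1]10   (A,1)→(A,_,L)
state=A head=1 tape=_1[0]_10   (A,0)→(A,_,L)
state=A head=0 tape=_[1]__10   (A,1)→(A,_,L)
state=A head=-1 tape=[_]___10   (A,_)→(D,1,R)
state=D head=0 tape=1[_]__10   (D,_)→(E,1,R)
state=E head=1 tape=11[_]_10   (E,_)→(B,0,R)
state=B head=2 tape=110[_]10   (B,_)→(A,_,R)
state=A head=3 tape=110_[1]0   (A,1)→(A,_,L)
state=A head=2 tape=110[_]_0   (A,_)→(D,1,R)
state=D head=3 tape=1101[_]0   (D,_)→(E,1,R)
state=E head=4 tape=11011[0]
No transition is defined for (E, 0); M halts in state E.

E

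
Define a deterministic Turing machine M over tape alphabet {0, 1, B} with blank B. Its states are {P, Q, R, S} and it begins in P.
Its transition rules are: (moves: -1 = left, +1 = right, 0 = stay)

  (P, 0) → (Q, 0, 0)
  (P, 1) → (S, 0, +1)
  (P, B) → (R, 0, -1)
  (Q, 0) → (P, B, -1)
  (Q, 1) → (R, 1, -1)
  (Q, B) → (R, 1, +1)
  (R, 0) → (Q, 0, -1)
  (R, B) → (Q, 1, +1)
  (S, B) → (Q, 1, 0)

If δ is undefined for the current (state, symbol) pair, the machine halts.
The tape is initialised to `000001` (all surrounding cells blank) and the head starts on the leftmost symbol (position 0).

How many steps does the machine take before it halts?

state=P head=0 tape=BBBB[0]00001   (P,0)→(Q,0,0)
state=Q head=0 tape=BBBB[0]00001   (Q,0)→(P,B,-1)
state=P head=-1 tape=BBB[B]B00001   (P,B)→(R,0,-1)
state=R head=-2 tape=BB[B]0B00001   (R,B)→(Q,1,+1)
state=Q head=-1 tape=BB1[0]B00001   (Q,0)→(P,B,-1)
state=P head=-2 tape=BB[1]BB00001   (P,1)→(S,0,+1)
state=S head=-1 tape=BB0[B]B00001   (S,B)→(Q,1,0)
state=Q head=-1 tape=BB0[1]B00001   (Q,1)→(R,1,-1)
state=R head=-2 tape=BB[0]1B00001   (R,0)→(Q,0,-1)
state=Q head=-3 tape=B[B]01B00001   (Q,B)→(R,1,+1)
state=R head=-2 tape=B1[0]1B00001   (R,0)→(Q,0,-1)
state=Q head=-3 tape=B[1]01B00001   (Q,1)→(R,1,-1)
state=R head=-4 tape=[B]101B00001   (R,B)→(Q,1,+1)
state=Q head=-3 tape=1[1]01B00001   (Q,1)→(R,1,-1)
state=R head=-4 tape=[1]101B00001
M halts after 14 transitions.

14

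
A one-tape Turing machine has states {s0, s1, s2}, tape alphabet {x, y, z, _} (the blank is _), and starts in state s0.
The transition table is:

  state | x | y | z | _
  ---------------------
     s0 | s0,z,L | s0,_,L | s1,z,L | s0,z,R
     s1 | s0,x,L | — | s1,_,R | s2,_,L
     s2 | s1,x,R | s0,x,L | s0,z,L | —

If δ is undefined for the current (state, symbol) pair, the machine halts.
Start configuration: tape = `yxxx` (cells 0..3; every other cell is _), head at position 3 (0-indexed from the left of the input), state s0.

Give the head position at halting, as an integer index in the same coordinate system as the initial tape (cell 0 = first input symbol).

s0 | _yxx[x]_   read x → write z, move L, go to s0
s0 | _yx[x]z_   read x → write z, move L, go to s0
s0 | _y[x]zz_   read x → write z, move L, go to s0
s0 | _[y]zzz_   read y → write _, move L, go to s0
s0 | [_]_zzz_   read _ → write z, move R, go to s0
s0 | z[_]zzz_   read _ → write z, move R, go to s0
s0 | zz[z]zz_   read z → write z, move L, go to s1
s1 | z[z]zzz_   read z → write _, move R, go to s1
s1 | z_[z]zz_   read z → write _, move R, go to s1
s1 | z__[z]z_   read z → write _, move R, go to s1
s1 | z___[z]_   read z → write _, move R, go to s1
s1 | z____[_]   read _ → write _, move L, go to s2
s2 | z___[_]_
At halt the head is at cell 3.

3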